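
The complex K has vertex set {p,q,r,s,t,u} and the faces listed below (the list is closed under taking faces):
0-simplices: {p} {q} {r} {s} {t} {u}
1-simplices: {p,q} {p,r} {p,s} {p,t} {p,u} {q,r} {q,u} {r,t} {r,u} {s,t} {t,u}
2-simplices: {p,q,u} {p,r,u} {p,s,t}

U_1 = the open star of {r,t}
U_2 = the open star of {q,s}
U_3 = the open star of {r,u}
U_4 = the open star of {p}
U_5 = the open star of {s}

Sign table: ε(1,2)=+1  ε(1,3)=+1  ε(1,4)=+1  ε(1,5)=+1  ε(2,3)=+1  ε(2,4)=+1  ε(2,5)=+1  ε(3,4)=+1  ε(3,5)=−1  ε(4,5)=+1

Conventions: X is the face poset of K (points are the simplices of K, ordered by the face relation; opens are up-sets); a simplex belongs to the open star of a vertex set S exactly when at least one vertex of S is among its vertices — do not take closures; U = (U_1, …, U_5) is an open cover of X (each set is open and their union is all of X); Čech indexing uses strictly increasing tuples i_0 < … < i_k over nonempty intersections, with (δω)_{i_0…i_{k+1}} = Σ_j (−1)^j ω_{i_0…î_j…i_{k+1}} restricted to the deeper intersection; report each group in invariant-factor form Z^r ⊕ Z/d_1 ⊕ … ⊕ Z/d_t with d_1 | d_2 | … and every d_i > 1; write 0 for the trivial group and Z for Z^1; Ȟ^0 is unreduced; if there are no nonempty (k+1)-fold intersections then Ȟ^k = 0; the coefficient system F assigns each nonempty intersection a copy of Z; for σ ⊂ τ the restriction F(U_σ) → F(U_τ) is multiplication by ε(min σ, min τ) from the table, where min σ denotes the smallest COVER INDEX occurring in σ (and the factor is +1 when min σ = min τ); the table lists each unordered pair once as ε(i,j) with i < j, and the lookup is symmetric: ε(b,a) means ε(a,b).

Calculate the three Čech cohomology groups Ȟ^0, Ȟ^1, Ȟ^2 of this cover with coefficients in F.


Ȟ^0 = Z; Ȟ^1 = 0; Ȟ^2 = Z

cover nerve:
  U1={{r},{t},{p,r},{p,t},{q,r},{r,t},{r,u},{s,t},{t,u},{p,r,u},{p,s,t}} U2={{q},{s},{p,q},{p,s},{q,r},{q,u},{s,t},{p,q,u},{p,s,t}} U3={{r},{u},{p,r},{p,u},{q,r},{q,u},{r,t},{r,u},{t,u},{p,q,u},{p,r,u}} U4={{p},{p,q},{p,r},{p,s},{p,t},{p,u},{p,q,u},{p,r,u},{p,s,t}} U5={{s},{p,s},{s,t},{p,s,t}}
  U12={{q,r},{s,t},{p,s,t}} U13={{r},{p,r},{q,r},{r,t},{r,u},{t,u},{p,r,u}} U14={{p,r},{p,t},{p,r,u},{p,s,t}} U15={{s,t},{p,s,t}} U23={{q,r},{q,u},{p,q,u}} U24={{p,q},{p,s},{p,q,u},{p,s,t}} U25={{s},{p,s},{s,t},{p,s,t}} U34={{p,r},{p,u},{p,q,u},{p,r,u}} U45={{p,s},{p,s,t}}
  U123={{q,r}} U124={{p,s,t}} U125={{s,t},{p,s,t}} U134={{p,r},{p,r,u}} U145={{p,s,t}} U234={{p,q,u}} U245={{p,s},{p,s,t}}
  U1245={{p,s,t}}
C dims 5,9,7,1; δ0: rk 4, SNF 1^4; δ1: rk 5, SNF 1^5; δ2: rk 1, SNF 1^1
Ȟ^0: (5−4)−0=1 ⇒ Z
Ȟ^1: (9−5)−4=0 ⇒ 0
Ȟ^2: (7−1)−5=1 ⇒ Z


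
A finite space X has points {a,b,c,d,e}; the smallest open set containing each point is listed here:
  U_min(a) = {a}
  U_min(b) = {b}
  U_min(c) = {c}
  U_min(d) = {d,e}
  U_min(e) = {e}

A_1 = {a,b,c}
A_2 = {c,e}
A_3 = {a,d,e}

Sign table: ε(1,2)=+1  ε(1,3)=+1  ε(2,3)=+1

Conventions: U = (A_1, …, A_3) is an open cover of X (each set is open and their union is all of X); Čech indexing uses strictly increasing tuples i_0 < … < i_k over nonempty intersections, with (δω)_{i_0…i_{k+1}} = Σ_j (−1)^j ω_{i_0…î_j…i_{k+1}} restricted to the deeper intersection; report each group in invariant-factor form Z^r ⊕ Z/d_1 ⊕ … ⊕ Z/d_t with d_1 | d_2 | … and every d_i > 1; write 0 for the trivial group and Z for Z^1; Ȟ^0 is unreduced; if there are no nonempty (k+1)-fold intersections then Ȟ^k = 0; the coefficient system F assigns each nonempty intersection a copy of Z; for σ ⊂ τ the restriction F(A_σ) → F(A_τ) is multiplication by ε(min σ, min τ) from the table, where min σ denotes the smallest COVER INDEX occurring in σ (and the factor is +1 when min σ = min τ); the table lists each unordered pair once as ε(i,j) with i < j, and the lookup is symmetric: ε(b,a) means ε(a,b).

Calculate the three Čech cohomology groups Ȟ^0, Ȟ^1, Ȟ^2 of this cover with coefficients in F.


Ȟ^0 ≅ Z; Ȟ^1 ≅ Z; Ȟ^2 ≅ 0

nerve of the cover:
  A12={c} A13={a} A23={e}
C dims 3,3; δ0: rk 2, SNF 1^2
Ȟ^0 = (3 − 2) − 0 = 1, so Ȟ^0 ≅ Z
Ȟ^1 = (3 − 0) − 2 = 1, so Ȟ^1 ≅ Z
Ȟ^2 = (0 − 0) − 0 = 0, so Ȟ^2 ≅ 0


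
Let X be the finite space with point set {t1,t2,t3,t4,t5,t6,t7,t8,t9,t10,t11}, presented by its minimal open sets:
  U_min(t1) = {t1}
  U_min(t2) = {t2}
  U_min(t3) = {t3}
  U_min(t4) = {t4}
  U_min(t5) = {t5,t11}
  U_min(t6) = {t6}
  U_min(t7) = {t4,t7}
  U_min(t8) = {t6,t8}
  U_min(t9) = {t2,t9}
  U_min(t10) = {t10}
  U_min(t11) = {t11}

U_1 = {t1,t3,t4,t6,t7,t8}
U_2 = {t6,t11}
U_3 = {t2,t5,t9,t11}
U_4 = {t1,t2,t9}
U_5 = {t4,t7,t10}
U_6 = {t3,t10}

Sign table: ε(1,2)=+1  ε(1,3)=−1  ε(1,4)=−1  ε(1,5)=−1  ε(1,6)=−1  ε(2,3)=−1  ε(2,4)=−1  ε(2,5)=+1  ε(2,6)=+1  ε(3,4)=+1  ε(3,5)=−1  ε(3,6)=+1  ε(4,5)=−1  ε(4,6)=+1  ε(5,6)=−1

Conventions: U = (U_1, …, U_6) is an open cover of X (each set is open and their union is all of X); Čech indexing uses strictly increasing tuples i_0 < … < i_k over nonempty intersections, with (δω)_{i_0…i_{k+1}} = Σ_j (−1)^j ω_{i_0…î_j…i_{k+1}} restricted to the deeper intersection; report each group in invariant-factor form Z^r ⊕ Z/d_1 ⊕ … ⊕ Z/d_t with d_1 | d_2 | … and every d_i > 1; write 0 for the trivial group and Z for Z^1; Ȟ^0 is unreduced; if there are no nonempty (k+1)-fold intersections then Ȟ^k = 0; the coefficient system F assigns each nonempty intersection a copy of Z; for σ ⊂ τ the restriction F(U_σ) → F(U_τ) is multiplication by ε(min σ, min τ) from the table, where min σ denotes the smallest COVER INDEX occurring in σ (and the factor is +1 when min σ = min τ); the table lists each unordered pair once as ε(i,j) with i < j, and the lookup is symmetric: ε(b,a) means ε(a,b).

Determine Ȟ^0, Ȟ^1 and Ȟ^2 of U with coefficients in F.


intersection data:
  U12={t6} U14={t1} U15={t4,t7} U16={t3} U23={t11} U34={t2,t9} U56={t10}
C dims 6,7; δ0: rk 6, SNF 1^5·2
Ȟ^0 = (6 − 6) − 0 = 0, so Ȟ^0 ≅ 0
Ȟ^1 = (7 − 0) − 6 = 1 plus torsion [2], so Ȟ^1 ≅ Z ⊕ Z/2
Ȟ^2 = (0 − 0) − 0 = 0, so Ȟ^2 ≅ 0

Ȟ^0 ≅ 0, Ȟ^1 ≅ Z ⊕ Z/2 and Ȟ^2 ≅ 0


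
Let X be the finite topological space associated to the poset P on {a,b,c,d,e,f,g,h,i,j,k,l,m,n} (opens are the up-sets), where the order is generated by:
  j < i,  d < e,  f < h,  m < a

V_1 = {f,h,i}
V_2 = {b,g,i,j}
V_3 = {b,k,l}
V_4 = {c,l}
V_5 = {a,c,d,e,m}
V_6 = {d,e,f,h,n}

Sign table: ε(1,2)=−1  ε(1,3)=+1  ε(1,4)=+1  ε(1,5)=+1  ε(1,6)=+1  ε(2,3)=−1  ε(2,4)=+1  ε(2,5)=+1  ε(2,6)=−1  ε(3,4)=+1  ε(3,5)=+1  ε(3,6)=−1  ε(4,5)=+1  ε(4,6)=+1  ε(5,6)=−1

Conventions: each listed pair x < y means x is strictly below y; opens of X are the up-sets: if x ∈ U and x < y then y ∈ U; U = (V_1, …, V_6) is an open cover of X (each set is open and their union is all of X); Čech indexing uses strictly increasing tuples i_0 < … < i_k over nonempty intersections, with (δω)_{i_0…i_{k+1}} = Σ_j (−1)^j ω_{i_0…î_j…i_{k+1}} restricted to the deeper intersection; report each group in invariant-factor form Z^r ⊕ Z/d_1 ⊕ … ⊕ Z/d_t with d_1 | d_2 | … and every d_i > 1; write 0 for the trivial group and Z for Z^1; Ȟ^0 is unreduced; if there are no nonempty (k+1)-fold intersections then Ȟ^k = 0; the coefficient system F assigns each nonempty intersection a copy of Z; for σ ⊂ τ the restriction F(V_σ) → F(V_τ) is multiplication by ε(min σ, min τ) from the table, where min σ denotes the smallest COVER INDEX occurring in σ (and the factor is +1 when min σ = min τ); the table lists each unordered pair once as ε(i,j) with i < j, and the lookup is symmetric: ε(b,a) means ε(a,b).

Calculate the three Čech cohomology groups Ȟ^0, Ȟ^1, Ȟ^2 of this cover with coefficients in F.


Ȟ^0(U;F) ≅ 0; Ȟ^1(U;F) ≅ Z/2; Ȟ^2(U;F) ≅ 0

nerve simplices:
  V12={i} V16={f,h} V23={b} V34={l} V45={c} V56={d,e}
C dims 6,6; δ0: rk 6, SNF 1^5·2
degree 0: 6−6−0 = 0 → Ȟ^0 ≅ 0
degree 1: 6−0−6 = 0 plus torsion [2] → Ȟ^1 ≅ Z/2
degree 2: 0−0−0 = 0 → Ȟ^2 ≅ 0


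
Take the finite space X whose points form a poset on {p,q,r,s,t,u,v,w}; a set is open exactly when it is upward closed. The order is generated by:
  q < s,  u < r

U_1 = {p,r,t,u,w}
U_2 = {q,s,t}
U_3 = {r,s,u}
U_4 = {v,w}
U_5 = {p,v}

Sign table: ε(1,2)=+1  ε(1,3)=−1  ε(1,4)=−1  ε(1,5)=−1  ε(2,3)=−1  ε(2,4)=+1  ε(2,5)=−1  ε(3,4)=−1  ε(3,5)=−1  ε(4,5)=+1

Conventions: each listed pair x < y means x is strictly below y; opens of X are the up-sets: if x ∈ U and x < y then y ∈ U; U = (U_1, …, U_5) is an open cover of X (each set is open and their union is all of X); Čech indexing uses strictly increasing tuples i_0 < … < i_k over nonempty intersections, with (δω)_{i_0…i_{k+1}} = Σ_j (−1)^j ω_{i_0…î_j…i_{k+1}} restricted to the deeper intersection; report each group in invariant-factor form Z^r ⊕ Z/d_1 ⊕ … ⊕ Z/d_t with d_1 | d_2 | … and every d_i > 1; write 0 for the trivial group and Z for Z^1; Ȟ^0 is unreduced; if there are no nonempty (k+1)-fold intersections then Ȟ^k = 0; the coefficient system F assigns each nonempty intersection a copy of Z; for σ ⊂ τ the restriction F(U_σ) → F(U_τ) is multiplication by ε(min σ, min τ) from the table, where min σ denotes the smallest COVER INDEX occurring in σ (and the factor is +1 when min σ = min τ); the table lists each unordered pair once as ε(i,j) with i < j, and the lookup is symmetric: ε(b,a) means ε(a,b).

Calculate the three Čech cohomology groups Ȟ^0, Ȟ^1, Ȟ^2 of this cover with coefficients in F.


nonempty intersections:
  U12={t} U13={r,u} U14={w} U15={p} U23={s} U45={v}
C dims 5,6; δ0: rk 4, SNF 1^4
Ȟ^0: (5−4)−0=1 ⇒ Z
Ȟ^1: (6−0)−4=2 ⇒ Z^2
Ȟ^2: (0−0)−0=0 ⇒ 0

Ȟ^0 ≅ Z; Ȟ^1 ≅ Z^2; Ȟ^2 ≅ 0


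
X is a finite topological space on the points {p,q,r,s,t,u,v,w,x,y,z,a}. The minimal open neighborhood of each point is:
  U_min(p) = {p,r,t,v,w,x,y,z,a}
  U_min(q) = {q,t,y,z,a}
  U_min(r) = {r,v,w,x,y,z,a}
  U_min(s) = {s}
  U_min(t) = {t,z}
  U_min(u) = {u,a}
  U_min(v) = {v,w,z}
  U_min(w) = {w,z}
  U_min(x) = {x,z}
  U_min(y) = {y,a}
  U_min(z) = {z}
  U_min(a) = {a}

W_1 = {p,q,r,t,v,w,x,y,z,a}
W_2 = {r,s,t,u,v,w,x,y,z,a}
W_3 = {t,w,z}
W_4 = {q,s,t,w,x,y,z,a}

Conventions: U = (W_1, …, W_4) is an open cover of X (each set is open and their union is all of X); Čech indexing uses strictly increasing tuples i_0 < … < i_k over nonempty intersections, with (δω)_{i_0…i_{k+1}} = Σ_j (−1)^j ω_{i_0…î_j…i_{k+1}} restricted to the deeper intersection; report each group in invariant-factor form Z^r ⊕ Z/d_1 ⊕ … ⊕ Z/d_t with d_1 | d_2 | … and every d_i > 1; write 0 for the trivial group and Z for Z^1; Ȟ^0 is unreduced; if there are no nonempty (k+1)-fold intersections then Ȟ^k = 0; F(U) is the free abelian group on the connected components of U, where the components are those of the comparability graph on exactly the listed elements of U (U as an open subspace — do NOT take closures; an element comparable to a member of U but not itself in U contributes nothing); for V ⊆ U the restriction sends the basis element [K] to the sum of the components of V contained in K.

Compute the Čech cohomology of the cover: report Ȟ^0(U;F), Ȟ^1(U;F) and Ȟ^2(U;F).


nonempty intersections:
  W12={r,t,v,w,x,y,z,a} W13={t,w,z} W14={q,t,w,x,y,z,a} W23={t,w,z} W24={s,t,w,x,y,z,a} W34={t,w,z}
  W123={t,w,z} W124={t,w,x,y,z,a} W134={t,w,z} W234={t,w,z}
  W1234={t,w,z}
components per intersection:
  W1: {p,q,r,t,v,w,x,y,z,a}
  W2: {r,t,u,v,w,x,y,z,a} {s}
  W3: {t,w,z}
  W4: {q,t,w,x,y,z,a} {s}
  W12: {r,t,v,w,x,y,z,a}
  W13: {t,w,z}
  W14: {q,t,w,x,y,z,a}
  W23: {t,w,z}
  W24: {s} {t,w,x,z} {y,a}
  W34: {t,w,z}
  W123: {t,w,z}
  W124: {t,w,x,z} {y,a}
  W134: {t,w,z}
  W234: {t,w,z}
  W1234: {t,w,z}
C dims 6,8,5,1; δ0: rk 4, SNF 1^4; δ1: rk 4, SNF 1^4; δ2: rk 1, SNF 1^1
Ȟ^0: (6−4)−0=2 ⇒ Z^2
Ȟ^1: (8−4)−4=0 ⇒ 0
Ȟ^2: (5−1)−4=0 ⇒ 0

Ȟ^0 = Z^2, Ȟ^1 = 0, Ȟ^2 = 0


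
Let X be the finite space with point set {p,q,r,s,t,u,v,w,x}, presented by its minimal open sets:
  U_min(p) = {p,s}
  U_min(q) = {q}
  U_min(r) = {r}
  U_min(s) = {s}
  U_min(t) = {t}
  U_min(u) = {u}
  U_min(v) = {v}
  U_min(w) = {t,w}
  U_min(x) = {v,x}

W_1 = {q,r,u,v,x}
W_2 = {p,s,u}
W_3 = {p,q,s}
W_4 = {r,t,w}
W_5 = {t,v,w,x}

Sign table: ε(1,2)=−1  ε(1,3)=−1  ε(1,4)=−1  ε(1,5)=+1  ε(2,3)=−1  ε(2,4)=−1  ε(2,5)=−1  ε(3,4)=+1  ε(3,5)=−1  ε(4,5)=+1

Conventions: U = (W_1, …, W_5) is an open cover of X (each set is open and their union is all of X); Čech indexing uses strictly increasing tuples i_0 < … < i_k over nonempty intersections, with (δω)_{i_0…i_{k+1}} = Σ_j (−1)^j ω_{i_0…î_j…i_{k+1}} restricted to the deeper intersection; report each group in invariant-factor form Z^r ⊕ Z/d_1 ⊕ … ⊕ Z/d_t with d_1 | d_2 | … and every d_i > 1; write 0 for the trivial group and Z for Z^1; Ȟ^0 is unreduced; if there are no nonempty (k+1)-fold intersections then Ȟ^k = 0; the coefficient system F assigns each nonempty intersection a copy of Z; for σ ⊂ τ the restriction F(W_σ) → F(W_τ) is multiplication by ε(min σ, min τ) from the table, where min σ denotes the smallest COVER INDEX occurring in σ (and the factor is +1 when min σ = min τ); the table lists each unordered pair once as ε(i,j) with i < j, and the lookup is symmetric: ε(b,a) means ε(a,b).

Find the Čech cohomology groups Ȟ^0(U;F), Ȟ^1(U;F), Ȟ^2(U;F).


nerve of the cover:
  W12={u} W13={q} W14={r} W15={v,x} W23={p,s} W45={t,w}
C dims 5,6; δ0: rk 5, SNF 1^4·2
Ȟ^0 = (5 − 5) − 0 = 0, so Ȟ^0 ≅ 0
Ȟ^1 = (6 − 0) − 5 = 1 plus torsion [2], so Ȟ^1 ≅ Z ⊕ Z/2
Ȟ^2 = (0 − 0) − 0 = 0, so Ȟ^2 ≅ 0

Ȟ^0(U;F) ≅ 0, Ȟ^1(U;F) ≅ Z ⊕ Z/2 and Ȟ^2(U;F) ≅ 0


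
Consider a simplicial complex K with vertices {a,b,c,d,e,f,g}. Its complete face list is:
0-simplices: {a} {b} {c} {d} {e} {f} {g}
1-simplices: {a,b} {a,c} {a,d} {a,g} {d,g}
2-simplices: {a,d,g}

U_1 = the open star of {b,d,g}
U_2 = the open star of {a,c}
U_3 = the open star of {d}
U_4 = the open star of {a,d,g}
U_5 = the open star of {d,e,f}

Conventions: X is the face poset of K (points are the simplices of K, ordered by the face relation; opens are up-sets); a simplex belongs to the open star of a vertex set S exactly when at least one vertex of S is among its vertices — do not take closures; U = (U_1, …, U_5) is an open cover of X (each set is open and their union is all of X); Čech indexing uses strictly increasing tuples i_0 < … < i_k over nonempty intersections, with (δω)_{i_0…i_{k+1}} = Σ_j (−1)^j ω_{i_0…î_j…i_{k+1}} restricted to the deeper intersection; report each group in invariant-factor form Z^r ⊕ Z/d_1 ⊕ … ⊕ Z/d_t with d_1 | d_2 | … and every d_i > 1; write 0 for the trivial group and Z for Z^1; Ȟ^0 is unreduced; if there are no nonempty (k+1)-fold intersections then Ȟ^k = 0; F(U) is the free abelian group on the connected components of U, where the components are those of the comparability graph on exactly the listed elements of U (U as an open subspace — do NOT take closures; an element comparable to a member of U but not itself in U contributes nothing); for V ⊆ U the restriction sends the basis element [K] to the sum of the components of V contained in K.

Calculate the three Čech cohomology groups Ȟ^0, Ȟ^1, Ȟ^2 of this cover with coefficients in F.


Ȟ^0(U;F) ≅ Z^3; Ȟ^1(U;F) ≅ 0; Ȟ^2(U;F) ≅ 0

nerve simplices:
  U1={{b},{d},{g},{a,b},{a,d},{a,g},{d,g},{a,d,g}} U2={{a},{c},{a,b},{a,c},{a,d},{a,g},{a,d,g}} U3={{d},{a,d},{d,g},{a,d,g}} U4={{a},{d},{g},{a,b},{a,c},{a,d},{a,g},{d,g},{a,d,g}} U5={{d},{e},{f},{a,d},{d,g},{a,d,g}}
  U12={{a,b},{a,d},{a,g},{a,d,g}} U13={{d},{a,d},{d,g},{a,d,g}} U14={{d},{g},{a,b},{a,d},{a,g},{d,g},{a,d,g}} U15={{d},{a,d},{d,g},{a,d,g}} U23={{a,d},{a,d,g}} U24={{a},{a,b},{a,c},{a,d},{a,g},{a,d,g}} U25={{a,d},{a,d,g}} U34={{d},{a,d},{d,g},{a,d,g}} U35={{d},{a,d},{d,g},{a,d,g}} U45={{d},{a,d},{d,g},{a,d,g}}
  U123={{a,d},{a,d,g}} U124={{a,b},{a,d},{a,g},{a,d,g}} U125={{a,d},{a,d,g}} U134={{d},{a,d},{d,g},{a,d,g}} U135={{d},{a,d},{d,g},{a,d,g}} U145={{d},{a,d},{d,g},{a,d,g}} U234={{a,d},{a,d,g}} U235={{a,d},{a,d,g}} U245={{a,d},{a,d,g}} U345={{d},{a,d},{d,g},{a,d,g}}
  U1234={{a,d},{a,d,g}} U1235={{a,d},{a,d,g}} U1245={{a,d},{a,d,g}} U1345={{d},{a,d},{d,g},{a,d,g}} U2345={{a,d},{a,d,g}}
  U12345={{a,d},{a,d,g}}
components per intersection:
  U1: {{b},{a,b}} {{d},{g},{a,d},{a,g},{d,g},{a,d,g}}
  U2: {{a},{c},{a,b},{a,c},{a,d},{a,g},{a,d,g}}
  U3: {{d},{a,d},{d,g},{a,d,g}}
  U4: {{a},{d},{g},{a,b},{a,c},{a,d},{a,g},{d,g},{a,d,g}}
  U5: {{d},{a,d},{d,g},{a,d,g}} {{e}} {{f}}
  U12: {{a,b}} {{a,d},{a,g},{a,d,g}}
  U13: {{d},{a,d},{d,g},{a,d,g}}
  U14: {{d},{g},{a,d},{a,g},{d,g},{a,d,g}} {{a,b}}
  U15: {{d},{a,d},{d,g},{a,d,g}}
  U23: {{a,d},{a,d,g}}
  U24: {{a},{a,b},{a,c},{a,d},{a,g},{a,d,g}}
  U25: {{a,d},{a,d,g}}
  U34: {{d},{a,d},{d,g},{a,d,g}}
  U35: {{d},{a,d},{d,g},{a,d,g}}
  U45: {{d},{a,d},{d,g},{a,d,g}}
  U123: {{a,d},{a,d,g}}
  U124: {{a,b}} {{a,d},{a,g},{a,d,g}}
  U125: {{a,d},{a,d,g}}
  U134: {{d},{a,d},{d,g},{a,d,g}}
  U135: {{d},{a,d},{d,g},{a,d,g}}
  U145: {{d},{a,d},{d,g},{a,d,g}}
  U234: {{a,d},{a,d,g}}
  U235: {{a,d},{a,d,g}}
  U245: {{a,d},{a,d,g}}
  U345: {{d},{a,d},{d,g},{a,d,g}}
  U1234: {{a,d},{a,d,g}}
  U1235: {{a,d},{a,d,g}}
  U1245: {{a,d},{a,d,g}}
  U1345: {{d},{a,d},{d,g},{a,d,g}}
  U2345: {{a,d},{a,d,g}}
  U12345: {{a,d},{a,d,g}}
C dims 8,12,11,5; δ0: rk 5, SNF 1^5; δ1: rk 7, SNF 1^7; δ2: rk 4, SNF 1^4
degree 0: 8−5−0 = 3 → Ȟ^0 ≅ Z^3
degree 1: 12−7−5 = 0 → Ȟ^1 ≅ 0
degree 2: 11−4−7 = 0 → Ȟ^2 ≅ 0


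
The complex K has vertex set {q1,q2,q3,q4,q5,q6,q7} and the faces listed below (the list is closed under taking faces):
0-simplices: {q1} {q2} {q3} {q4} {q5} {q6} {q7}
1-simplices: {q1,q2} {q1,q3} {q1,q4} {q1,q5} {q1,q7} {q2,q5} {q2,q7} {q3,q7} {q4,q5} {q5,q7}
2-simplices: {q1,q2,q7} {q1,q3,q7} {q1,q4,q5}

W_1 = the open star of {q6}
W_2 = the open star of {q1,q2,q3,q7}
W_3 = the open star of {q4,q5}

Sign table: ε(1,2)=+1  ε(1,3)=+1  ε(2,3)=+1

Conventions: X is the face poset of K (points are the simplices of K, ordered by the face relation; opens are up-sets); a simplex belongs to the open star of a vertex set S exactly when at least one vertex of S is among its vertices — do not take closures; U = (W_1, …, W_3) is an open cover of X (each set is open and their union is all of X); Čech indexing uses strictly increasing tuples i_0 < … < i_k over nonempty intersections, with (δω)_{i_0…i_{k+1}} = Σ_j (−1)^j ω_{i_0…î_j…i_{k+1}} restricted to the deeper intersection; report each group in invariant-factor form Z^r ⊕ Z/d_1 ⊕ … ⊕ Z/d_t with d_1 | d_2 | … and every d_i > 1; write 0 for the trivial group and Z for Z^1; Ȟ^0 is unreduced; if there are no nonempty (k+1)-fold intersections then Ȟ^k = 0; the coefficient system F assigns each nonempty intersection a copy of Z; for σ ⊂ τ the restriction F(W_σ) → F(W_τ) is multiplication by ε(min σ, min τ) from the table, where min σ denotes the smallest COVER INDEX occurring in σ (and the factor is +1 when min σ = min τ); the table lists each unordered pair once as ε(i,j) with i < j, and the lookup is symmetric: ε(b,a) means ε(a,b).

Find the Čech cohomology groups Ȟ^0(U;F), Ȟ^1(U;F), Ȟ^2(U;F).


intersection data:
  W1={{q6}} W2={{q1},{q2},{q3},{q7},{q1,q2},{q1,q3},{q1,q4},{q1,q5},{q1,q7},{q2,q5},{q2,q7},{q3,q7},{q5,q7},{q1,q2,q7},{q1,q3,q7},{q1,q4,q5}} W3={{q4},{q5},{q1,q4},{q1,q5},{q2,q5},{q4,q5},{q5,q7},{q1,q4,q5}}
  W23={{q1,q4},{q1,q5},{q2,q5},{q5,q7},{q1,q4,q5}}
C dims 3,1; δ0: rk 1, SNF 1^1
Ȟ^0 = (3 − 1) − 0 = 2, so Ȟ^0 ≅ Z^2
Ȟ^1 = (1 − 0) − 1 = 0, so Ȟ^1 ≅ 0
Ȟ^2 = (0 − 0) − 0 = 0, so Ȟ^2 ≅ 0

Ȟ^0(U;F) ≅ Z^2; Ȟ^1(U;F) ≅ 0; Ȟ^2(U;F) ≅ 0


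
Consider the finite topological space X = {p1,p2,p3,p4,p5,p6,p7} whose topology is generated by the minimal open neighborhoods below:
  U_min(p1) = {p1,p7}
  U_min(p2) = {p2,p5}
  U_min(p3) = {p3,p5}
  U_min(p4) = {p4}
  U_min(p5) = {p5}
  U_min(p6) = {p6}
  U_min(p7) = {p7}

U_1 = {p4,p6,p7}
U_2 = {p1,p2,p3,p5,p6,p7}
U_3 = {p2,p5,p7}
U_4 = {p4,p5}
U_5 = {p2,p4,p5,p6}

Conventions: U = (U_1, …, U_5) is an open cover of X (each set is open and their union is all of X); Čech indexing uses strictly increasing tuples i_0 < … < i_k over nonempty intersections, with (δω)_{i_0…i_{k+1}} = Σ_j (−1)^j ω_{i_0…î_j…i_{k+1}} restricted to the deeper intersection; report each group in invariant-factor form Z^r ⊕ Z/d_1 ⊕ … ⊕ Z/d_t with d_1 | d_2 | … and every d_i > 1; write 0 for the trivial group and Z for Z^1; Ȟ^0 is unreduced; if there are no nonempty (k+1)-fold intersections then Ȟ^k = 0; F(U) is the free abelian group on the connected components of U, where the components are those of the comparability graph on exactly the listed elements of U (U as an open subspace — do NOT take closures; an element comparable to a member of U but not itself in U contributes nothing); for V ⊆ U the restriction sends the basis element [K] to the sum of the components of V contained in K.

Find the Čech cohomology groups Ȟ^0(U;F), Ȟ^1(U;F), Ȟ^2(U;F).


nonempty intersections:
  U12={p6,p7} U13={p7} U14={p4} U15={p4,p6} U23={p2,p5,p7} U24={p5} U25={p2,p5,p6} U34={p5} U35={p2,p5} U45={p4,p5}
  U123={p7} U125={p6} U145={p4} U234={p5} U235={p2,p5} U245={p5} U345={p5}
  U2345={p5}
components per intersection:
  U1: {p4} {p6} {p7}
  U2: {p1,p7} {p2,p3,p5} {p6}
  U3: {p2,p5} {p7}
  U4: {p4} {p5}
  U5: {p2,p5} {p4} {p6}
  U12: {p6} {p7}
  U13: {p7}
  U14: {p4}
  U15: {p4} {p6}
  U23: {p2,p5} {p7}
  U24: {p5}
  U25: {p2,p5} {p6}
  U34: {p5}
  U35: {p2,p5}
  U45: {p4} {p5}
  U123: {p7}
  U125: {p6}
  U145: {p4}
  U234: {p5}
  U235: {p2,p5}
  U245: {p5}
  U345: {p5}
  U2345: {p5}
C dims 13,15,7,1; δ0: rk 9, SNF 1^9; δ1: rk 6, SNF 1^6; δ2: rk 1, SNF 1^1
Ȟ^0: (13−9)−0=4 ⇒ Z^4
Ȟ^1: (15−6)−9=0 ⇒ 0
Ȟ^2: (7−1)−6=0 ⇒ 0

Ȟ^0 ≅ Z^4,  Ȟ^1 ≅ 0,  Ȟ^2 ≅ 0


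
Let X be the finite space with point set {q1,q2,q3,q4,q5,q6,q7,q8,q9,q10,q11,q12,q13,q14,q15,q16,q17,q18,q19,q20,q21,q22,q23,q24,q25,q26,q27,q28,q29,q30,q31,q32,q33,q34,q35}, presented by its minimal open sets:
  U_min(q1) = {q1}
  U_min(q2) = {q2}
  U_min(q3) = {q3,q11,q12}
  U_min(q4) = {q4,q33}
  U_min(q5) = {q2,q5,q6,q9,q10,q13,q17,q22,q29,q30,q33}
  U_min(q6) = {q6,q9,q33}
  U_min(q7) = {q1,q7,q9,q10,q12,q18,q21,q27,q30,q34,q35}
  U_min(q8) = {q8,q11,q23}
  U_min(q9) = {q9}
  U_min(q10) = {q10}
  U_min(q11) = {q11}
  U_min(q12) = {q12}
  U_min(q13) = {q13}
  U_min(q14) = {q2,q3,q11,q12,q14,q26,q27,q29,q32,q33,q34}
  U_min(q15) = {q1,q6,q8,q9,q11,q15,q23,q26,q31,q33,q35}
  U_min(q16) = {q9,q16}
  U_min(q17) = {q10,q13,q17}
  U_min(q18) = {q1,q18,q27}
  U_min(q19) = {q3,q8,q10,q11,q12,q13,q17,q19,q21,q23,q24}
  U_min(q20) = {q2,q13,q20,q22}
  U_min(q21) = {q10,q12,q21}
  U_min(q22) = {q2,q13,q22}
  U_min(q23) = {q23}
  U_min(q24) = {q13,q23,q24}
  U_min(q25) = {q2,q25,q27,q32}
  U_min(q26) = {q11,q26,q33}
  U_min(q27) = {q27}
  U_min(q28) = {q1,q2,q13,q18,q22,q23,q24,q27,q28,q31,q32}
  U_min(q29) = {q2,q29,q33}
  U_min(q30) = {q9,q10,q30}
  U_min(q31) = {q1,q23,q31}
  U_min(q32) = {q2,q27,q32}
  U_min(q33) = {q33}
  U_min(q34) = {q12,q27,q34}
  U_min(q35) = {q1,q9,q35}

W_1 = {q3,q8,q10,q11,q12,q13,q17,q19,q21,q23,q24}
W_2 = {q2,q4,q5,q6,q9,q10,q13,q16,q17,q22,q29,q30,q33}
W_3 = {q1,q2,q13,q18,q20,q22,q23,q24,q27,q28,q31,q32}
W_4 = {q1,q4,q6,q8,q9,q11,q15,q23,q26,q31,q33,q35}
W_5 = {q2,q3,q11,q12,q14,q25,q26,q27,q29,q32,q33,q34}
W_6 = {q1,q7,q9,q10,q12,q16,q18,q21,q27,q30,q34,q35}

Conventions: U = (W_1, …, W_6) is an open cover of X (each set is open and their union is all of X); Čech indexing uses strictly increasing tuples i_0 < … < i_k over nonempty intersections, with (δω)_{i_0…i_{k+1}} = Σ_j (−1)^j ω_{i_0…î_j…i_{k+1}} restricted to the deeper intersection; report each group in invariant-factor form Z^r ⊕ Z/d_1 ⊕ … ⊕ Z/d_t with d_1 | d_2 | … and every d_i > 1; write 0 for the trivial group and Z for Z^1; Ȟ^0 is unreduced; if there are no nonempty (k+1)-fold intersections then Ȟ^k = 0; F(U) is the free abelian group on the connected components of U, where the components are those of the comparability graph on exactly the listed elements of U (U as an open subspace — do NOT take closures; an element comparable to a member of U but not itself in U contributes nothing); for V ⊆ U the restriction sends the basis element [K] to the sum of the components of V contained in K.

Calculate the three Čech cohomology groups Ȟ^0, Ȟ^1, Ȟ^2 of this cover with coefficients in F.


nerve simplices:
  W12={q10,q13,q17} W13={q13,q23,q24} W14={q8,q11,q23} W15={q3,q11,q12} W16={q10,q12,q21} W23={q2,q13,q22} W24={q4,q6,q9,q33} W25={q2,q29,q33} W26={q9,q10,q16,q30} W34={q1,q23,q31} W35={q2,q27,q32} W36={q1,q18,q27} W45={q11,q26,q33} W46={q1,q9,q35} W56={q12,q27,q34}
  W123={q13} W126={q10} W134={q23} W145={q11} W156={q12} W235={q2} W245={q33} W246={q9} W346={q1} W356={q27}
components per intersection:
  W1: {q3,q8,q10,q11,q12,q13,q17,q19,q21,q23,q24}
  W2: {q2,q4,q5,q6,q9,q10,q13,q16,q17,q22,q29,q30,q33}
  W3: {q1,q2,q13,q18,q20,q22,q23,q24,q27,q28,q31,q32}
  W4: {q1,q4,q6,q8,q9,q11,q15,q23,q26,q31,q33,q35}
  W5: {q2,q3,q11,q12,q14,q25,q26,q27,q29,q32,q33,q34}
  W6: {q1,q7,q9,q10,q12,q16,q18,q21,q27,q30,q34,q35}
  W12: {q10,q13,q17}
  W13: {q13,q23,q24}
  W14: {q8,q11,q23}
  W15: {q3,q11,q12}
  W16: {q10,q12,q21}
  W23: {q2,q13,q22}
  W24: {q4,q6,q9,q33}
  W25: {q2,q29,q33}
  W26: {q9,q10,q16,q30}
  W34: {q1,q23,q31}
  W35: {q2,q27,q32}
  W36: {q1,q18,q27}
  W45: {q11,q26,q33}
  W46: {q1,q9,q35}
  W56: {q12,q27,q34}
  W123: {q13}
  W126: {q10}
  W134: {q23}
  W145: {q11}
  W156: {q12}
  W235: {q2}
  W245: {q33}
  W246: {q9}
  W346: {q1}
  W356: {q27}
C dims 6,15,10; δ0: rk 5, SNF 1^5; δ1: rk 10, SNF 1^9·2
degree 0: 6−5−0 = 1 → Ȟ^0 ≅ Z
degree 1: 15−10−5 = 0 → Ȟ^1 ≅ 0
degree 2: 10−0−10 = 0 plus torsion [2] → Ȟ^2 ≅ Z/2

Ȟ^0 ≅ Z; Ȟ^1 ≅ 0; Ȟ^2 ≅ Z/2


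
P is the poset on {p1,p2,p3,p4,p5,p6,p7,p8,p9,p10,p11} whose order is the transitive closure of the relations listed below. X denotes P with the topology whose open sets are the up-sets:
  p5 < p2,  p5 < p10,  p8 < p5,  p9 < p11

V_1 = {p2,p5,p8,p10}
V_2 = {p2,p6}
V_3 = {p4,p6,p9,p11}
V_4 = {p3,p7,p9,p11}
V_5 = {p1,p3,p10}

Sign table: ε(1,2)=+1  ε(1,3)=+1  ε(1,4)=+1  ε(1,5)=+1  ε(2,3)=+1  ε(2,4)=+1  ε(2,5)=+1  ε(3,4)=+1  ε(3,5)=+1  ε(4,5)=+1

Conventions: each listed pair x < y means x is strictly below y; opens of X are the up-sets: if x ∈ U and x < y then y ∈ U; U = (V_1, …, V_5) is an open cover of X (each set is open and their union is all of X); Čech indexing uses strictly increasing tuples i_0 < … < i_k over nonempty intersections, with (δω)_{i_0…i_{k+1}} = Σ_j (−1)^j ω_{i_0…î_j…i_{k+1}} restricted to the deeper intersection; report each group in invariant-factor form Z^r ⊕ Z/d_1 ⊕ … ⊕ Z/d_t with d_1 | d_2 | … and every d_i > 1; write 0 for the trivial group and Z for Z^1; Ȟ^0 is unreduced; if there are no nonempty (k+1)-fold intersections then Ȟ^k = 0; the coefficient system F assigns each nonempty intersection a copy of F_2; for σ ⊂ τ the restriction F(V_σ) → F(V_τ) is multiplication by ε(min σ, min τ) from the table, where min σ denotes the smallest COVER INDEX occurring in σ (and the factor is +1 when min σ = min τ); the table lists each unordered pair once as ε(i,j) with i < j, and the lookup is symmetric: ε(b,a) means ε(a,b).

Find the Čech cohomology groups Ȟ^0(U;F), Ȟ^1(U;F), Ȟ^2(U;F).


cover nerve:
  V12={p2} V15={p10} V23={p6} V34={p9,p11} V45={p3}
C dims 5,5; δ0: rk_F2 4
Ȟ^0: (5−4)−0=1 ⇒ Z/2
Ȟ^1: (5−0)−4=1 ⇒ Z/2
Ȟ^2: (0−0)−0=0 ⇒ 0

Ȟ^0 = Z/2,  Ȟ^1 = Z/2,  Ȟ^2 = 0


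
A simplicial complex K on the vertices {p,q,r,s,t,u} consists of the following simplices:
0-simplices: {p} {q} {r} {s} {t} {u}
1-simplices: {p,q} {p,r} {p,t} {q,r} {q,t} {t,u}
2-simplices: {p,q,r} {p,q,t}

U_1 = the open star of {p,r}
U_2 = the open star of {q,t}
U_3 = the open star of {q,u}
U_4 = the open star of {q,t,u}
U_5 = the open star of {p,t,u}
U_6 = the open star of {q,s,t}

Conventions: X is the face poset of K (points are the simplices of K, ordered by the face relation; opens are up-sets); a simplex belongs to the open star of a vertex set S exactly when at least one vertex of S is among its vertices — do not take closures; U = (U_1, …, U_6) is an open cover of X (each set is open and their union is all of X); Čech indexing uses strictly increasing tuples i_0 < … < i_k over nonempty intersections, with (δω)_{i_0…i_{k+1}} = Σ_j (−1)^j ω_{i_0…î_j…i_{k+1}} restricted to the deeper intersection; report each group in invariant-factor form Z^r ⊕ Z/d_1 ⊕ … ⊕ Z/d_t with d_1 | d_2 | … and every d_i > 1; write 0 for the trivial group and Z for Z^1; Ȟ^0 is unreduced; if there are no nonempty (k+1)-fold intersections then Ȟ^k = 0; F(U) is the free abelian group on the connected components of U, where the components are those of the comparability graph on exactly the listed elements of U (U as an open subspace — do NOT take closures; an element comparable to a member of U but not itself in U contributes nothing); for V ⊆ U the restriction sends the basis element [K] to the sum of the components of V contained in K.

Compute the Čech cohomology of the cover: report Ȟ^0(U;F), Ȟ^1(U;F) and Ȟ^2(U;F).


intersection data:
  U1={{p},{r},{p,q},{p,r},{p,t},{q,r},{p,q,r},{p,q,t}} U2={{q},{t},{p,q},{p,t},{q,r},{q,t},{t,u},{p,q,r},{p,q,t}} U3={{q},{u},{p,q},{q,r},{q,t},{t,u},{p,q,r},{p,q,t}} U4={{q},{t},{u},{p,q},{p,t},{q,r},{q,t},{t,u},{p,q,r},{p,q,t}} U5={{p},{t},{u},{p,q},{p,r},{p,t},{q,t},{t,u},{p,q,r},{p,q,t}} U6={{q},{s},{t},{p,q},{p,t},{q,r},{q,t},{t,u},{p,q,r},{p,q,t}}
  U12={{p,q},{p,t},{q,r},{p,q,r},{p,q,t}} U13={{p,q},{q,r},{p,q,r},{p,q,t}} U14={{p,q},{p,t},{q,r},{p,q,r},{p,q,t}} U15={{p},{p,q},{p,r},{p,t},{p,q,r},{p,q,t}} U16={{p,q},{p,t},{q,r},{p,q,r},{p,q,t}} U23={{q},{p,q},{q,r},{q,t},{t,u},{p,q,r},{p,q,t}} U24={{q},{t},{p,q},{p,t},{q,r},{q,t},{t,u},{p,q,r},{p,q,t}} U25={{t},{p,q},{p,t},{q,t},{t,u},{p,q,r},{p,q,t}} U26={{q},{t},{p,q},{p,t},{q,r},{q,t},{t,u},{p,q,r},{p,q,t}} U34={{q},{u},{p,q},{q,r},{q,t},{t,u},{p,q,r},{p,q,t}} U35={{u},{p,q},{q,t},{t,u},{p,q,r},{p,q,t}} U36={{q},{p,q},{q,r},{q,t},{t,u},{p,q,r},{p,q,t}} U45={{t},{u},{p,q},{p,t},{q,t},{t,u},{p,q,r},{p,q,t}} U46={{q},{t},{p,q},{p,t},{q,r},{q,t},{t,u},{p,q,r},{p,q,t}} U56={{t},{p,q},{p,t},{q,t},{t,u},{p,q,r},{p,q,t}}
  U123={{p,q},{q,r},{p,q,r},{p,q,t}} U124={{p,q},{p,t},{q,r},{p,q,r},{p,q,t}} U125={{p,q},{p,t},{p,q,r},{p,q,t}} U126={{p,q},{p,t},{q,r},{p,q,r},{p,q,t}} U134={{p,q},{q,r},{p,q,r},{p,q,t}} U135={{p,q},{p,q,r},{p,q,t}} U136={{p,q},{q,r},{p,q,r},{p,q,t}} U145={{p,q},{p,t},{p,q,r},{p,q,t}} U146={{p,q},{p,t},{q,r},{p,q,r},{p,q,t}} U156={{p,q},{p,t},{p,q,r},{p,q,t}} U234={{q},{p,q},{q,r},{q,t},{t,u},{p,q,r},{p,q,t}} U235={{p,q},{q,t},{t,u},{p,q,r},{p,q,t}} U236={{q},{p,q},{q,r},{q,t},{t,u},{p,q,r},{p,q,t}} U245={{t},{p,q},{p,t},{q,t},{t,u},{p,q,r},{p,q,t}} U246={{q},{t},{p,q},{p,t},{q,r},{q,t},{t,u},{p,q,r},{p,q,t}} U256={{t},{p,q},{p,t},{q,t},{t,u},{p,q,r},{p,q,t}} U345={{u},{p,q},{q,t},{t,u},{p,q,r},{p,q,t}} U346={{q},{p,q},{q,r},{q,t},{t,u},{p,q,r},{p,q,t}} U356={{p,q},{q,t},{t,u},{p,q,r},{p,q,t}} U456={{t},{p,q},{p,t},{q,t},{t,u},{p,q,r},{p,q,t}}
  U1234={{p,q},{q,r},{p,q,r},{p,q,t}} U1235={{p,q},{p,q,r},{p,q,t}} U1236={{p,q},{q,r},{p,q,r},{p,q,t}} U1245={{p,q},{p,t},{p,q,r},{p,q,t}} U1246={{p,q},{p,t},{q,r},{p,q,r},{p,q,t}} U1256={{p,q},{p,t},{p,q,r},{p,q,t}} U1345={{p,q},{p,q,r},{p,q,t}} U1346={{p,q},{q,r},{p,q,r},{p,q,t}} U1356={{p,q},{p,q,r},{p,q,t}} U1456={{p,q},{p,t},{p,q,r},{p,q,t}} U2345={{p,q},{q,t},{t,u},{p,q,r},{p,q,t}} U2346={{q},{p,q},{q,r},{q,t},{t,u},{p,q,r},{p,q,t}} U2356={{p,q},{q,t},{t,u},{p,q,r},{p,q,t}} U2456={{t},{p,q},{p,t},{q,t},{t,u},{p,q,r},{p,q,t}} U3456={{p,q},{q,t},{t,u},{p,q,r},{p,q,t}}
  U12345={{p,q},{p,q,r},{p,q,t}} U12346={{p,q},{q,r},{p,q,r},{p,q,t}} U12356={{p,q},{p,q,r},{p,q,t}} U12456={{p,q},{p,t},{p,q,r},{p,q,t}} U13456={{p,q},{p,q,r},{p,q,t}} U23456={{p,q},{q,t},{t,u},{p,q,r},{p,q,t}}
  U123456={{p,q},{p,q,r},{p,q,t}}
components per intersection:
  U1: {{p},{r},{p,q},{p,r},{p,t},{q,r},{p,q,r},{p,q,t}}
  U2: {{q},{t},{p,q},{p,t},{q,r},{q,t},{t,u},{p,q,r},{p,q,t}}
  U3: {{q},{p,q},{q,r},{q,t},{p,q,r},{p,q,t}} {{u},{t,u}}
  U4: {{q},{t},{u},{p,q},{p,t},{q,r},{q,t},{t,u},{p,q,r},{p,q,t}}
  U5: {{p},{t},{u},{p,q},{p,r},{p,t},{q,t},{t,u},{p,q,r},{p,q,t}}
  U6: {{q},{t},{p,q},{p,t},{q,r},{q,t},{t,u},{p,q,r},{p,q,t}} {{s}}
  U12: {{p,q},{p,t},{q,r},{p,q,r},{p,q,t}}
  U13: {{p,q},{q,r},{p,q,r},{p,q,t}}
  U14: {{p,q},{p,t},{q,r},{p,q,r},{p,q,t}}
  U15: {{p},{p,q},{p,r},{p,t},{p,q,r},{p,q,t}}
  U16: {{p,q},{p,t},{q,r},{p,q,r},{p,q,t}}
  U23: {{q},{p,q},{q,r},{q,t},{p,q,r},{p,q,t}} {{t,u}}
  U24: {{q},{t},{p,q},{p,t},{q,r},{q,t},{t,u},{p,q,r},{p,q,t}}
  U25: {{t},{p,q},{p,t},{q,t},{t,u},{p,q,r},{p,q,t}}
  U26: {{q},{t},{p,q},{p,t},{q,r},{q,t},{t,u},{p,q,r},{p,q,t}}
  U34: {{q},{p,q},{q,r},{q,t},{p,q,r},{p,q,t}} {{u},{t,u}}
  U35: {{u},{t,u}} {{p,q},{q,t},{p,q,r},{p,q,t}}
  U36: {{q},{p,q},{q,r},{q,t},{p,q,r},{p,q,t}} {{t,u}}
  U45: {{t},{u},{p,q},{p,t},{q,t},{t,u},{p,q,r},{p,q,t}}
  U46: {{q},{t},{p,q},{p,t},{q,r},{q,t},{t,u},{p,q,r},{p,q,t}}
  U56: {{t},{p,q},{p,t},{q,t},{t,u},{p,q,r},{p,q,t}}
  U123: {{p,q},{q,r},{p,q,r},{p,q,t}}
  U124: {{p,q},{p,t},{q,r},{p,q,r},{p,q,t}}
  U125: {{p,q},{p,t},{p,q,r},{p,q,t}}
  U126: {{p,q},{p,t},{q,r},{p,q,r},{p,q,t}}
  U134: {{p,q},{q,r},{p,q,r},{p,q,t}}
  U135: {{p,q},{p,q,r},{p,q,t}}
  U136: {{p,q},{q,r},{p,q,r},{p,q,t}}
  U145: {{p,q},{p,t},{p,q,r},{p,q,t}}
  U146: {{p,q},{p,t},{q,r},{p,q,r},{p,q,t}}
  U156: {{p,q},{p,t},{p,q,r},{p,q,t}}
  U234: {{q},{p,q},{q,r},{q,t},{p,q,r},{p,q,t}} {{t,u}}
  U235: {{p,q},{q,t},{p,q,r},{p,q,t}} {{t,u}}
  U236: {{q},{p,q},{q,r},{q,t},{p,q,r},{p,q,t}} {{t,u}}
  U245: {{t},{p,q},{p,t},{q,t},{t,u},{p,q,r},{p,q,t}}
  U246: {{q},{t},{p,q},{p,t},{q,r},{q,t},{t,u},{p,q,r},{p,q,t}}
  U256: {{t},{p,q},{p,t},{q,t},{t,u},{p,q,r},{p,q,t}}
  U345: {{u},{t,u}} {{p,q},{q,t},{p,q,r},{p,q,t}}
  U346: {{q},{p,q},{q,r},{q,t},{p,q,r},{p,q,t}} {{t,u}}
  U356: {{p,q},{q,t},{p,q,r},{p,q,t}} {{t,u}}
  U456: {{t},{p,q},{p,t},{q,t},{t,u},{p,q,r},{p,q,t}}
  U1234: {{p,q},{q,r},{p,q,r},{p,q,t}}
  U1235: {{p,q},{p,q,r},{p,q,t}}
  U1236: {{p,q},{q,r},{p,q,r},{p,q,t}}
  U1245: {{p,q},{p,t},{p,q,r},{p,q,t}}
  U1246: {{p,q},{p,t},{q,r},{p,q,r},{p,q,t}}
  U1256: {{p,q},{p,t},{p,q,r},{p,q,t}}
  U1345: {{p,q},{p,q,r},{p,q,t}}
  U1346: {{p,q},{q,r},{p,q,r},{p,q,t}}
  U1356: {{p,q},{p,q,r},{p,q,t}}
  U1456: {{p,q},{p,t},{p,q,r},{p,q,t}}
  U2345: {{p,q},{q,t},{p,q,r},{p,q,t}} {{t,u}}
  U2346: {{q},{p,q},{q,r},{q,t},{p,q,r},{p,q,t}} {{t,u}}
  U2356: {{p,q},{q,t},{p,q,r},{p,q,t}} {{t,u}}
  U2456: {{t},{p,q},{p,t},{q,t},{t,u},{p,q,r},{p,q,t}}
  U3456: {{p,q},{q,t},{p,q,r},{p,q,t}} {{t,u}}
  U12345: {{p,q},{p,q,r},{p,q,t}}
  U12346: {{p,q},{q,r},{p,q,r},{p,q,t}}
  U12356: {{p,q},{p,q,r},{p,q,t}}
  U12456: {{p,q},{p,t},{p,q,r},{p,q,t}}
  U13456: {{p,q},{p,q,r},{p,q,t}}
  U23456: {{p,q},{q,t},{p,q,r},{p,q,t}} {{t,u}}
  U123456: {{p,q},{p,q,r},{p,q,t}}
C dims 8,19,26,19; δ0: rk 6, SNF 1^6; δ1: rk 13, SNF 1^13; δ2: rk 13, SNF 1^13
Ȟ^0 = (8 − 6) − 0 = 2, so Ȟ^0 ≅ Z^2
Ȟ^1 = (19 − 13) − 6 = 0, so Ȟ^1 ≅ 0
Ȟ^2 = (26 − 13) − 13 = 0, so Ȟ^2 ≅ 0

Ȟ^0 = Z^2, Ȟ^1 = 0 and Ȟ^2 = 0


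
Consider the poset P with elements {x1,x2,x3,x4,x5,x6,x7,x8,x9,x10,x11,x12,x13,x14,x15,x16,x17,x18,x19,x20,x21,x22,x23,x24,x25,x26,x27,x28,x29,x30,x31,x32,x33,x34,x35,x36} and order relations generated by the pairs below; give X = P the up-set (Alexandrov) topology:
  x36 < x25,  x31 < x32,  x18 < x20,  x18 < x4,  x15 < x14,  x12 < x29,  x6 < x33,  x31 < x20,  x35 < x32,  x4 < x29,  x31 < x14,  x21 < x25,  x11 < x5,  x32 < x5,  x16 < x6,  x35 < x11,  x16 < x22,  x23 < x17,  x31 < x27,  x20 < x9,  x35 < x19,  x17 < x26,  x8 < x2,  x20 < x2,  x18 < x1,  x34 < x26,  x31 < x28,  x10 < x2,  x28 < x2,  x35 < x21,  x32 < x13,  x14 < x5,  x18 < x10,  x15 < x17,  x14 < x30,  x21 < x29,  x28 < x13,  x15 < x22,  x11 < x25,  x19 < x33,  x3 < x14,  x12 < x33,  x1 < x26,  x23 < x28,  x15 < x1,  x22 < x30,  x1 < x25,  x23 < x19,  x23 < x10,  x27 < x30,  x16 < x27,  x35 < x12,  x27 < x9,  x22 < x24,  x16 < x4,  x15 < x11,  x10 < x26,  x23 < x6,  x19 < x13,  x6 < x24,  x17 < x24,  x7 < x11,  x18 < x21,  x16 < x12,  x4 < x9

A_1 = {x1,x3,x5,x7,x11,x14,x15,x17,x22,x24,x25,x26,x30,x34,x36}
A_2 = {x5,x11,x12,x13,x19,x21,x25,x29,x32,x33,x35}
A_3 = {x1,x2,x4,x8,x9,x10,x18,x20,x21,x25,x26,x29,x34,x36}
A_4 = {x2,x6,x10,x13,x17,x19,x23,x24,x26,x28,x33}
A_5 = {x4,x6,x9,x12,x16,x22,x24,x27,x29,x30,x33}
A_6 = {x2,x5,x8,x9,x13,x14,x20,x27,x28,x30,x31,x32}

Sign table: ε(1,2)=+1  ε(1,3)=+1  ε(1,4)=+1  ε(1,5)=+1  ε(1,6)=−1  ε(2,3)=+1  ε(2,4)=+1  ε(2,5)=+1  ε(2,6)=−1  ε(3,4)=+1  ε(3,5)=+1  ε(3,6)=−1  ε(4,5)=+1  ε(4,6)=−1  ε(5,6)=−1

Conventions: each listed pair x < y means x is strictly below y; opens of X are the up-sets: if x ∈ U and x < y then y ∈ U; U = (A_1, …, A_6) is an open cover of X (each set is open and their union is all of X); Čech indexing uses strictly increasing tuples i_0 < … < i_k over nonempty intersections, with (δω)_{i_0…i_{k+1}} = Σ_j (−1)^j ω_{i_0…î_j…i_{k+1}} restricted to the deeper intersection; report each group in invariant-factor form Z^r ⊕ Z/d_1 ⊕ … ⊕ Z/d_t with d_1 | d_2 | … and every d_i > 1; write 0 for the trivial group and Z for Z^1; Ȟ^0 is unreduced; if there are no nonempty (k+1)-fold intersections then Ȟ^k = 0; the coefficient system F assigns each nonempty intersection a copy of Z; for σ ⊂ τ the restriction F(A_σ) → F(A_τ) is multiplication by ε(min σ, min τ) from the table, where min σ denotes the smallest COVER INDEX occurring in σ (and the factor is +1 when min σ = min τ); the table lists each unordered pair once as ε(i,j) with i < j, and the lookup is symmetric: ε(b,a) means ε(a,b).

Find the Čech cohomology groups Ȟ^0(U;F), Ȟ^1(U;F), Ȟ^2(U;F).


Ȟ^0 = Z, Ȟ^1 = 0 and Ȟ^2 = Z/2

nerve simplices:
  A12={x5,x11,x25} A13={x1,x25,x26,x34,x36} A14={x17,x24,x26} A15={x22,x24,x30} A16={x5,x14,x30} A23={x21,x25,x29} A24={x13,x19,x33} A25={x12,x29,x33} A26={x5,x13,x32} A34={x2,x10,x26} A35={x4,x9,x29} A36={x2,x8,x9,x20} A45={x6,x24,x33} A46={x2,x13,x28} A56={x9,x27,x30}
  A123={x25} A126={x5} A134={x26} A145={x24} A156={x30} A235={x29} A245={x33} A246={x13} A346={x2} A356={x9}
C dims 6,15,10; δ0: rk 5, SNF 1^5; δ1: rk 10, SNF 1^9·2
degree 0: 6−5−0 = 1 → Ȟ^0 ≅ Z
degree 1: 15−10−5 = 0 → Ȟ^1 ≅ 0
degree 2: 10−0−10 = 0 plus torsion [2] → Ȟ^2 ≅ Z/2


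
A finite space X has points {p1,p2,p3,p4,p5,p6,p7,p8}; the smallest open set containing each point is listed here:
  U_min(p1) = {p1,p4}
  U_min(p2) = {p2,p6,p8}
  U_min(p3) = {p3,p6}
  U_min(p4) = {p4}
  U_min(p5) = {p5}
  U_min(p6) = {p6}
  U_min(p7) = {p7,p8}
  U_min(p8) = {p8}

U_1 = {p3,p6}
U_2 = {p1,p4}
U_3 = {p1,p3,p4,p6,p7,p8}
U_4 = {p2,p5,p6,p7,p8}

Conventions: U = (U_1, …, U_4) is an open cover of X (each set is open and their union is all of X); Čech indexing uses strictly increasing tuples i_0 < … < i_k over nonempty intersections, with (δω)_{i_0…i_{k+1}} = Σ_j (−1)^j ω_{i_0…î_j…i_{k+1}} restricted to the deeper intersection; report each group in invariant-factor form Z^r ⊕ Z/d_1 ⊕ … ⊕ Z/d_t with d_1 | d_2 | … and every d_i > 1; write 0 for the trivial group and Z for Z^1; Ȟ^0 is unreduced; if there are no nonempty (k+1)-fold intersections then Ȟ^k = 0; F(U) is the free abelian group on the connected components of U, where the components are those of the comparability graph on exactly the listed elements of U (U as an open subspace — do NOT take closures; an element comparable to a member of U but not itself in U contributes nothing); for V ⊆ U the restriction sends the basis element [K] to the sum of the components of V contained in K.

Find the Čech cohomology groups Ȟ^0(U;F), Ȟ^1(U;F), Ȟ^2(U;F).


Ȟ^0(U;F) ≅ Z^3,  Ȟ^1(U;F) ≅ 0,  Ȟ^2(U;F) ≅ 0

cover nerve:
  U13={p3,p6} U14={p6} U23={p1,p4} U34={p6,p7,p8}
  U134={p6}
components per intersection:
  U1: {p3,p6}
  U2: {p1,p4}
  U3: {p1,p4} {p3,p6} {p7,p8}
  U4: {p2,p6,p7,p8} {p5}
  U13: {p3,p6}
  U14: {p6}
  U23: {p1,p4}
  U34: {p6} {p7,p8}
  U134: {p6}
C dims 7,5,1; δ0: rk 4, SNF 1^4; δ1: rk 1, SNF 1^1
Ȟ^0: (7−4)−0=3 ⇒ Z^3
Ȟ^1: (5−1)−4=0 ⇒ 0
Ȟ^2: (1−0)−1=0 ⇒ 0
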